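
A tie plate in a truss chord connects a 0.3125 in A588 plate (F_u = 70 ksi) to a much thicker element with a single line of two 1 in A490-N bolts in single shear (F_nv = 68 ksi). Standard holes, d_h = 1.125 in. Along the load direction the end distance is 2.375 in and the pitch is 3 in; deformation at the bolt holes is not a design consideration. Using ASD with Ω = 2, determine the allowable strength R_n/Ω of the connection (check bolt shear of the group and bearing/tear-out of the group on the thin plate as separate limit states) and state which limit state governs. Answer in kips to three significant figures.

53.4 kips (bolt shear governs)

Bolt shear: A_b = π·1²/4 = 0.7854 in²; R_n = 68 × 0.7854 × 2 × 1 = 106.8 kips → 106.8 / 2 = 53.4 kips.
Bearing (1.5 l_c t F_u ≤ 3.0 d t F_u): upper limit = 3.0·1·0.3125·70 = 65.62 kips.
  Edge l_c = 2.375 − 1.125/2 = 1.812 → r_n = 59.47 kips; interior l_c = 3 − 1.125 = 1.875 → r_n = 61.52 kips.
  R_n,bearing = 1·59.47 + 1·61.52 = 121 kips → 121 / 2 = 60.5 kips.
Bolt shear governs: 53.4 kips.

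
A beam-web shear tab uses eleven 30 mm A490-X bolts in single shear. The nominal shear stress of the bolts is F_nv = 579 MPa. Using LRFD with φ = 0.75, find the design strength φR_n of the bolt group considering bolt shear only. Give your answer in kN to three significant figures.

A_b = π × 30² / 4 = 706.9 mm².
R_n = F_nv · A_b · n · n_s = 579 × 706.9 × 11 × 1 / 1000 = 4502 kN.
Design strength φR_n = 0.75 × 4502 = 3380 kN.

3380 kN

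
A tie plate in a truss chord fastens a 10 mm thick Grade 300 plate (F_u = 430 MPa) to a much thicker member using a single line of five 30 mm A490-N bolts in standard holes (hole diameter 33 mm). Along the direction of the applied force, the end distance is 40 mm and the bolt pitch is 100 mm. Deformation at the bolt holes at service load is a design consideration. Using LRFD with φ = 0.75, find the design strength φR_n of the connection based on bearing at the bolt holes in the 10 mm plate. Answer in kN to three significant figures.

Per bolt r_n = 1.2 l_c t F_u ≤ 2.4 d t F_u; upper limit = 2.4 × 30 × 10 × 430 / 1000 = 309.6 kN.
Edge bolt: l_c = 40 − 33/2 = 23.5 mm → 1.2 × 23.5 × 10 × 430 / 1000 = 121.3 → r_n = 121.3 kN.
Interior bolts: l_c = 100 − 33 = 67 mm → 1.2 × 67 × 10 × 430 / 1000 = 345.7 → r_n = 309.6 kN.
R_n = 1 × 121.3 + 4 × 309.6 = 1360 kN.
Design strength φR_n = 0.75 × 1360 = 1020 kN.

1020 kN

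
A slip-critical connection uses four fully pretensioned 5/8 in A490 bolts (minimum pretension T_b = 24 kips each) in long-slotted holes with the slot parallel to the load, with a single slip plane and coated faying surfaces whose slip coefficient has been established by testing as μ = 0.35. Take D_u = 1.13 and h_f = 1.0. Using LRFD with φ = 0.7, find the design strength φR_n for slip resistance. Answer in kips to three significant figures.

R_n = μ · D_u · h_f · T_b · n_s · n_b = 0.35 × 1.13 × 1.0 × 24 × 1 × 4 = 37.97 kips.
Design strength φR_n = 0.7 × 37.97 = 26.6 kips.

26.6 kips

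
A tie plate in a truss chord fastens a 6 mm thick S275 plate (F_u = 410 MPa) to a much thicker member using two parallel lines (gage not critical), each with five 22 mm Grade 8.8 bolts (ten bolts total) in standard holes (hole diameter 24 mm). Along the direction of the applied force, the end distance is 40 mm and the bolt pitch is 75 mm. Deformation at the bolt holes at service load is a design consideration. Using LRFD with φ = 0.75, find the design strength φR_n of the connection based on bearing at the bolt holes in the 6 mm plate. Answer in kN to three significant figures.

903 kN

Per bolt r_n = 1.2 l_c t F_u ≤ 2.4 d t F_u; upper limit = 2.4 × 22 × 6 × 410 / 1000 = 129.9 kN.
Edge bolt: l_c = 40 − 24/2 = 28 mm → 1.2 × 28 × 6 × 410 / 1000 = 82.66 → r_n = 82.66 kN.
Interior bolts: l_c = 75 − 24 = 51 mm → 1.2 × 51 × 6 × 410 / 1000 = 150.6 → r_n = 129.9 kN.
R_n = 2 × 82.66 + 8 × 129.9 = 1204 kN.
Design strength φR_n = 0.75 × 1204 = 903 kN.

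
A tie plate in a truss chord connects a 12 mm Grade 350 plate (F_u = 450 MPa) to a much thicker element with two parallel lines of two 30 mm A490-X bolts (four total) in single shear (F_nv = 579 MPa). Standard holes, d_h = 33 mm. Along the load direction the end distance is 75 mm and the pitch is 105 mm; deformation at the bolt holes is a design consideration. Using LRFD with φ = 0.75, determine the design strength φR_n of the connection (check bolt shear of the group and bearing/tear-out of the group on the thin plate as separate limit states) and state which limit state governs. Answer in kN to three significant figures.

Bolt shear: A_b = π·30²/4 = 706.9 mm²; R_n = 579 × 706.9 × 4 × 1 / 1000 = 1637 kN → 0.75 × 1637 = 1230 kN.
Bearing (1.2 l_c t F_u ≤ 2.4 d t F_u): upper limit = 2.4·30·12·450 / 1000 = 388.8 kN.
  Edge l_c = 75 − 33/2 = 58.5 → r_n = 379.1 kN; interior l_c = 105 − 33 = 72 → r_n = 388.8 kN.
  R_n,bearing = 2·379.1 + 2·388.8 = 1536 kN → 0.75 × 1536 = 1150 kN.
Bearing governs: 1150 kN.

1150 kN (bearing governs)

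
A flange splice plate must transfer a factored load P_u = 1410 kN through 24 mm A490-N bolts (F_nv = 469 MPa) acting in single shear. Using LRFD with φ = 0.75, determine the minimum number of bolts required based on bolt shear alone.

A_b = π·24²/4 = 452.4 mm².
Per-bolt design strength φR_n = 0.75 × 469 × 452.4 × 1 / 1000 = 159.1 kN.
n ≥ 1410 / 159.1 = 8.861 → use 9 bolts.

9 bolts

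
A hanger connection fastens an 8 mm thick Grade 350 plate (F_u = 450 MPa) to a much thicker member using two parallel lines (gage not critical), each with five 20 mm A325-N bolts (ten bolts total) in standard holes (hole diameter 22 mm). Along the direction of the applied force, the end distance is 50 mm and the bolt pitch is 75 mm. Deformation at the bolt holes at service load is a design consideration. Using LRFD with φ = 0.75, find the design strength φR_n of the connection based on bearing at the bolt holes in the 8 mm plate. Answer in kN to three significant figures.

1290 kN

Per bolt r_n = 1.2 l_c t F_u ≤ 2.4 d t F_u; upper limit = 2.4 × 20 × 8 × 450 / 1000 = 172.8 kN.
Edge bolt: l_c = 50 − 22/2 = 39 mm → 1.2 × 39 × 8 × 450 / 1000 = 168.5 → r_n = 168.5 kN.
Interior bolts: l_c = 75 − 22 = 53 mm → 1.2 × 53 × 8 × 450 / 1000 = 229 → r_n = 172.8 kN.
R_n = 2 × 168.5 + 8 × 172.8 = 1719 kN.
Design strength φR_n = 0.75 × 1719 = 1290 kN.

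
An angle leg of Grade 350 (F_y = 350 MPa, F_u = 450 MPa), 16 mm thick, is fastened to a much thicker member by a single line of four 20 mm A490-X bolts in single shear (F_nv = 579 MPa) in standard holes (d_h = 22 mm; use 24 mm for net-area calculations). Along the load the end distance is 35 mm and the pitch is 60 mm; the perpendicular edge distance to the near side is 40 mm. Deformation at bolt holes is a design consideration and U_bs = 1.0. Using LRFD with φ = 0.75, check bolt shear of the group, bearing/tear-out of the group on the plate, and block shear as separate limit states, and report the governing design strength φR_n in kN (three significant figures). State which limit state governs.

Bolt shear: A_b = π·20²/4 = 314.2 mm²; R_n = 579 × 314.2 × 4 × 1 / 1000 = 727.6 kN → 0.75 × 727.6 = 546 kN.
Bearing: edge l_c = 24, r_n = 207.4 kN; interior l_c = 38, r_n = 328.3 kN; R_n = 207.4 + 3·328.3 = 1192 kN → 894 kN.
Block shear: A_gv = 3440, A_nv = 2096, A_nt = 448 mm²; R_n = min(0.6F_uA_nv, 0.6F_yA_gv) + U_bs·F_u·A_nt = 767.5 kN → 576 kN.
Bolt shear governs: 546 kN.

546 kN (bolt shear governs)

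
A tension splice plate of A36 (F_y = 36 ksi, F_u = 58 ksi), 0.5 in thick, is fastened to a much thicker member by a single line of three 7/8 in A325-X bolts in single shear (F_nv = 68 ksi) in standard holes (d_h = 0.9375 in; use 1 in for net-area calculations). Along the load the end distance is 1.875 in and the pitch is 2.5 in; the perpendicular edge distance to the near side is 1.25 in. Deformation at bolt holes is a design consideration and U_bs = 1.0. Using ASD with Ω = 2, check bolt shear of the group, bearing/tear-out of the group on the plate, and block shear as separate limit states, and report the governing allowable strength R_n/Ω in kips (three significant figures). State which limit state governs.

Bolt shear: A_b = π·0.875²/4 = 0.6013 in²; R_n = 68 × 0.6013 × 3 × 1 = 122.7 kips → 122.7 / 2 = 61.3 kips.
Bearing: edge l_c = 1.406, r_n = 48.94 kips; interior l_c = 1.562, r_n = 54.38 kips; R_n = 48.94 + 2·54.38 = 157.7 kips → 78.8 kips.
Block shear: A_gv = 3.438, A_nv = 2.188, A_nt = 0.375 in²; R_n = min(0.6F_uA_nv, 0.6F_yA_gv) + U_bs·F_u·A_nt = 96 kips → 48 kips.
Block shear governs: 48 kips.

48 kips (block shear governs)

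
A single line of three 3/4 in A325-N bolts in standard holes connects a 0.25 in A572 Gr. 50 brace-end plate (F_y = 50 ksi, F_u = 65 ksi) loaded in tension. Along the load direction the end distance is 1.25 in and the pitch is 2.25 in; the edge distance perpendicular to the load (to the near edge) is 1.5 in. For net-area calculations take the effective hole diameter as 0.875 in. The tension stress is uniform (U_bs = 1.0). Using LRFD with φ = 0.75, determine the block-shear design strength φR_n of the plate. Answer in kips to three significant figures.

Shear plane L_v = 1.25 + 2·2.25 = 5.75 in; A_gv = 5.75 × 0.25 = 1.438 in².
A_nv = (5.75 − 2.5·0.875) × 0.25 = 0.8906 in².
A_nt = (1.5 − 0.5·0.875) × 0.25 = 0.2656 in².
0.6 F_u A_nv = 34.73 kips; 0.6 F_y A_gv = 43.12 kips → shear rupture governs the shear term.
R_n = 34.73 + 1.0 × 65 × 0.2656 = 52 kips.
Design strength φR_n = 0.75 × 52 = 39 kips.

39 kips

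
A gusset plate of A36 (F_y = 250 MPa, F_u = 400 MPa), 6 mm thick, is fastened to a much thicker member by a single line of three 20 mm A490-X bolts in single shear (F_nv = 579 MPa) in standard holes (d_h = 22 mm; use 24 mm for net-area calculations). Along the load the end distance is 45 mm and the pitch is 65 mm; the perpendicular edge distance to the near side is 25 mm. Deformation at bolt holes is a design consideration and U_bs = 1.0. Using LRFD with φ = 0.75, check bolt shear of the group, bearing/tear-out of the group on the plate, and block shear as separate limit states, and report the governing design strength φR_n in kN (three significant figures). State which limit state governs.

Bolt shear: A_b = π·20²/4 = 314.2 mm²; R_n = 579 × 314.2 × 3 × 1 / 1000 = 545.7 kN → 0.75 × 545.7 = 409 kN.
Bearing: edge l_c = 34, r_n = 97.92 kN; interior l_c = 43, r_n = 115.2 kN; R_n = 97.92 + 2·115.2 = 328.3 kN → 246 kN.
Block shear: A_gv = 1050, A_nv = 690, A_nt = 78 mm²; R_n = min(0.6F_uA_nv, 0.6F_yA_gv) + U_bs·F_u·A_nt = 188.7 kN → 142 kN.
Block shear governs: 142 kN.

142 kN (block shear governs)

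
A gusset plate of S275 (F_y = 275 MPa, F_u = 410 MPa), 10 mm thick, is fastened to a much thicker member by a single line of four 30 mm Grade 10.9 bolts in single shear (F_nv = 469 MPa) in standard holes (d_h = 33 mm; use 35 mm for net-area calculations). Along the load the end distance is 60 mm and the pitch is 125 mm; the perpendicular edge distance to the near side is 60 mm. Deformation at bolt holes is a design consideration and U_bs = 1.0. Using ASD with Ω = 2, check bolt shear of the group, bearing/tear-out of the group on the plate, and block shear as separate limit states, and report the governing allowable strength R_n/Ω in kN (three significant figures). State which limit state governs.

446 kN (block shear governs)

Bolt shear: A_b = π·30²/4 = 706.9 mm²; R_n = 469 × 706.9 × 4 × 1 / 1000 = 1326 kN → 1326 / 2 = 663 kN.
Bearing: edge l_c = 43.5, r_n = 214 kN; interior l_c = 92, r_n = 295.2 kN; R_n = 214 + 3·295.2 = 1100 kN → 550 kN.
Block shear: A_gv = 4350, A_nv = 3125, A_nt = 425 mm²; R_n = min(0.6F_uA_nv, 0.6F_yA_gv) + U_bs·F_u·A_nt = 892 kN → 446 kN.
Block shear governs: 446 kN.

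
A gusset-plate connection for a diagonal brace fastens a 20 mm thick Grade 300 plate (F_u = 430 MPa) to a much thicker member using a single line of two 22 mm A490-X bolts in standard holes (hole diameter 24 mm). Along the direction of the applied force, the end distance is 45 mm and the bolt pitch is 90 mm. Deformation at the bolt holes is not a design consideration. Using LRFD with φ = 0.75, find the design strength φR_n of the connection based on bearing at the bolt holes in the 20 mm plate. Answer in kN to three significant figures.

Per bolt r_n = 1.5 l_c t F_u ≤ 3.0 d t F_u; upper limit = 3.0 × 22 × 20 × 430 / 1000 = 567.6 kN.
Edge bolt: l_c = 45 − 24/2 = 33 mm → 1.5 × 33 × 20 × 430 / 1000 = 425.7 → r_n = 425.7 kN.
Interior bolts: l_c = 90 − 24 = 66 mm → 1.5 × 66 × 20 × 430 / 1000 = 851.4 → r_n = 567.6 kN.
R_n = 1 × 425.7 + 1 × 567.6 = 993.3 kN.
Design strength φR_n = 0.75 × 993.3 = 745 kN.

745 kN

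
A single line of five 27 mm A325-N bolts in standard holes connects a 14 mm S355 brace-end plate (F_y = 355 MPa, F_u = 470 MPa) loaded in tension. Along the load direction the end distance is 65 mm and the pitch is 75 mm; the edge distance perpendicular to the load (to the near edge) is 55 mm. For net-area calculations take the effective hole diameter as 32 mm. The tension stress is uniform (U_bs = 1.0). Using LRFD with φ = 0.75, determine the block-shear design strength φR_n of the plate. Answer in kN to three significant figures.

847 kN

Shear plane L_v = 65 + 4·75 = 365 mm; A_gv = 365 × 14 = 5110 mm².
A_nv = (365 − 4.5·32) × 14 = 3094 mm².
A_nt = (55 − 0.5·32) × 14 = 546 mm².
0.6 F_u A_nv = 872.5 kN; 0.6 F_y A_gv = 1088 kN → shear rupture governs the shear term.
R_n = 872.5 + 1.0 × 470 × 546 / 1000 = 1129 kN.
Design strength φR_n = 0.75 × 1129 = 847 kN.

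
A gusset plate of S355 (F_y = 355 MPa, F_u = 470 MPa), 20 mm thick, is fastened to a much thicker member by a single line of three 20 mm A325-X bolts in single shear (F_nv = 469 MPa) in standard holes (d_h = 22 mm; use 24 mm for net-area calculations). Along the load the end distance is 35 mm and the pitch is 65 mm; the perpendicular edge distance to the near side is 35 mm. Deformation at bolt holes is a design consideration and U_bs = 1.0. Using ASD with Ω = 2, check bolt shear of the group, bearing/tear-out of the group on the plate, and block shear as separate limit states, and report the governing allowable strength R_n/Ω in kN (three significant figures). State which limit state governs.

221 kN (bolt shear governs)

Bolt shear: A_b = π·20²/4 = 314.2 mm²; R_n = 469 × 314.2 × 3 × 1 / 1000 = 442 kN → 442 / 2 = 221 kN.
Bearing: edge l_c = 24, r_n = 270.7 kN; interior l_c = 43, r_n = 451.2 kN; R_n = 270.7 + 2·451.2 = 1173 kN → 587 kN.
Block shear: A_gv = 3300, A_nv = 2100, A_nt = 460 mm²; R_n = min(0.6F_uA_nv, 0.6F_yA_gv) + U_bs·F_u·A_nt = 808.4 kN → 404 kN.
Bolt shear governs: 221 kN.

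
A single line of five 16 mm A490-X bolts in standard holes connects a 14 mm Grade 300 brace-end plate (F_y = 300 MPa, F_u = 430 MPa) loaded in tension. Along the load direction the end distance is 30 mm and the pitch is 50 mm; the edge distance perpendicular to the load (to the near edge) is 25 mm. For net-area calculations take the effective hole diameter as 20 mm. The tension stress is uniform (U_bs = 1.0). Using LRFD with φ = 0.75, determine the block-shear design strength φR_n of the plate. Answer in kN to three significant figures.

Shear plane L_v = 30 + 4·50 = 230 mm; A_gv = 230 × 14 = 3220 mm².
A_nv = (230 − 4.5·20) × 14 = 1960 mm².
A_nt = (25 − 0.5·20) × 14 = 210 mm².
0.6 F_u A_nv = 505.7 kN; 0.6 F_y A_gv = 579.6 kN → shear rupture governs the shear term.
R_n = 505.7 + 1.0 × 430 × 210 / 1000 = 596 kN.
Design strength φR_n = 0.75 × 596 = 447 kN.

447 kN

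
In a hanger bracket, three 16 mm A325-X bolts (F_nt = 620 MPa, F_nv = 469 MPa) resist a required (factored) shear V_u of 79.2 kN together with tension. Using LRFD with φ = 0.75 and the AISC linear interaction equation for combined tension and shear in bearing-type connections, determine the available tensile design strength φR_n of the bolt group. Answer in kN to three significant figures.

260 kN

A_b = π·16²/4 = 201.1 mm²; f_rv = 79.2 × 1000 / (3 × 201.1) = 131.3 MPa.
F'_nt = 1.3 F_nt − (F_nt / φF_nv) f_rv = 1.3·620 − (620/(0.75·469))·131.3 = 574.6 MPa, capped at F_nt → F'_nt = 574.6 MPa.
R_n = F'_nt · A_b · n = 574.6 × 201.1 × 3 / 1000 = 346.6 kN.
Design strength φR_n = 0.75 × 346.6 = 260 kN.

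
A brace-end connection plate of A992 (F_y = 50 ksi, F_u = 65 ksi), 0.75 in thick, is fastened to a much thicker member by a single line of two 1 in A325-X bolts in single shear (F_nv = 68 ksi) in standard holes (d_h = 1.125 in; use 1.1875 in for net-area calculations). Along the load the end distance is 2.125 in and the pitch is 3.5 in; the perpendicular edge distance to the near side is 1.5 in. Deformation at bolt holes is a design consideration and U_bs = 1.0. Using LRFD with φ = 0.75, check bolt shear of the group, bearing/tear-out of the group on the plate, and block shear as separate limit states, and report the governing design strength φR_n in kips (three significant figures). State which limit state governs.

80.1 kips (bolt shear governs)

Bolt shear: A_b = π·1²/4 = 0.7854 in²; R_n = 68 × 0.7854 × 2 × 1 = 106.8 kips → 0.75 × 106.8 = 80.1 kips.
Bearing: edge l_c = 1.562, r_n = 91.41 kips; interior l_c = 2.375, r_n = 117 kips; R_n = 91.41 + 1·117 = 208.4 kips → 156 kips.
Block shear: A_gv = 4.219, A_nv = 2.883, A_nt = 0.6797 in²; R_n = min(0.6F_uA_nv, 0.6F_yA_gv) + U_bs·F_u·A_nt = 156.6 kips → 117 kips.
Bolt shear governs: 80.1 kips.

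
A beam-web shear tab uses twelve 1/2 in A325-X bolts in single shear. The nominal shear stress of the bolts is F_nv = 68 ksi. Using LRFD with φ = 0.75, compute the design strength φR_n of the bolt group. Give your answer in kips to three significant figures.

A_b = π × 0.5² / 4 = 0.1963 in².
R_n = F_nv · A_b · n · n_s = 68 × 0.1963 × 12 × 1 = 160.2 kips.
Design strength φR_n = 0.75 × 160.2 = 120 kips.

120 kips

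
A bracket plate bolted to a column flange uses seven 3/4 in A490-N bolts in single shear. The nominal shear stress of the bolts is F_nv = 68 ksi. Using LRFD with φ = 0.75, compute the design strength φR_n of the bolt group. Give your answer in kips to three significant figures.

158 kips

A_b = π × 0.75² / 4 = 0.4418 in².
R_n = F_nv · A_b · n · n_s = 68 × 0.4418 × 7 × 1 = 210.3 kips.
Design strength φR_n = 0.75 × 210.3 = 158 kips.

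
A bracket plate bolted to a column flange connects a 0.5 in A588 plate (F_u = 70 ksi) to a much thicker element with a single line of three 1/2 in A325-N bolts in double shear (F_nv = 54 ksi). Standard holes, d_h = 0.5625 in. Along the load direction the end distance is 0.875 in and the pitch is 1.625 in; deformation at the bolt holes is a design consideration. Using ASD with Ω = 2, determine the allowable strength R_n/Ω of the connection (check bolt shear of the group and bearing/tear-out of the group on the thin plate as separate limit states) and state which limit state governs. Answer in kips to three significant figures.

Bolt shear: A_b = π·0.5²/4 = 0.1963 in²; R_n = 54 × 0.1963 × 3 × 2 = 63.62 kips → 63.62 / 2 = 31.8 kips.
Bearing (1.2 l_c t F_u ≤ 2.4 d t F_u): upper limit = 2.4·0.5·0.5·70 = 42 kips.
  Edge l_c = 0.875 − 0.5625/2 = 0.5938 → r_n = 24.94 kips; interior l_c = 1.625 − 0.5625 = 1.062 → r_n = 42 kips.
  R_n,bearing = 1·24.94 + 2·42 = 108.9 kips → 108.9 / 2 = 54.5 kips.
Bolt shear governs: 31.8 kips.

31.8 kips (bolt shear governs)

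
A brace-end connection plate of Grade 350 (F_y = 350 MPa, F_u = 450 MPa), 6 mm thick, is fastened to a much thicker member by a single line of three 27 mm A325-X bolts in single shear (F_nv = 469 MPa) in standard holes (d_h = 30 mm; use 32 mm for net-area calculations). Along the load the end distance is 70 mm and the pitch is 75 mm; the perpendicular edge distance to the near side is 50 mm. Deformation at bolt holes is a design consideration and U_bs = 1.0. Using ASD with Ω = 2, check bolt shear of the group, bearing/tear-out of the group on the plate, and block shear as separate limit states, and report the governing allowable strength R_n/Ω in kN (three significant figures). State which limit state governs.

159 kN (block shear governs)

Bolt shear: A_b = π·27²/4 = 572.6 mm²; R_n = 469 × 572.6 × 3 × 1 / 1000 = 805.6 kN → 805.6 / 2 = 403 kN.
Bearing: edge l_c = 55, r_n = 175 kN; interior l_c = 45, r_n = 145.8 kN; R_n = 175 + 2·145.8 = 466.6 kN → 233 kN.
Block shear: A_gv = 1320, A_nv = 840, A_nt = 204 mm²; R_n = min(0.6F_uA_nv, 0.6F_yA_gv) + U_bs·F_u·A_nt = 318.6 kN → 159 kN.
Block shear governs: 159 kN.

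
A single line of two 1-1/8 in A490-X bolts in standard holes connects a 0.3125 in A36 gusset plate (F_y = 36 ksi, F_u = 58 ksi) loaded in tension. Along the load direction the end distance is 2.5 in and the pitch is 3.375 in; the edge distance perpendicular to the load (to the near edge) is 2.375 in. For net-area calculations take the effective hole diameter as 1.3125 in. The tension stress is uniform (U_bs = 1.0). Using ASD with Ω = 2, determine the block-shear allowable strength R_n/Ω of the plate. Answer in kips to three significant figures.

Shear plane L_v = 2.5 + 1·3.375 = 5.875 in; A_gv = 5.875 × 0.3125 = 1.836 in².
A_nv = (5.875 − 1.5·1.3125) × 0.3125 = 1.221 in².
A_nt = (2.375 − 0.5·1.3125) × 0.3125 = 0.5371 in².
0.6 F_u A_nv = 42.48 kips; 0.6 F_y A_gv = 39.66 kips → shear yielding governs the shear term.
R_n = 39.66 + 1.0 × 58 × 0.5371 = 70.81 kips.
Allowable strength R_n/Ω = 70.81 / 2 = 35.4 kips.

35.4 kips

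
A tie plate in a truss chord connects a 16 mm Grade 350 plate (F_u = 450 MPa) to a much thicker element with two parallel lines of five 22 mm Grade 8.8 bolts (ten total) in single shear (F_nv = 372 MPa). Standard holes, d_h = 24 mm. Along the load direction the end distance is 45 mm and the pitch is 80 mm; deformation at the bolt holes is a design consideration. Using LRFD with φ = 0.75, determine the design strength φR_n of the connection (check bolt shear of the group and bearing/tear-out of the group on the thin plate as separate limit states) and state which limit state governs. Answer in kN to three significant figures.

1060 kN (bolt shear governs)

Bolt shear: A_b = π·22²/4 = 380.1 mm²; R_n = 372 × 380.1 × 10 × 1 / 1000 = 1414 kN → 0.75 × 1414 = 1060 kN.
Bearing (1.2 l_c t F_u ≤ 2.4 d t F_u): upper limit = 2.4·22·16·450 / 1000 = 380.2 kN.
  Edge l_c = 45 − 24/2 = 33 → r_n = 285.1 kN; interior l_c = 80 − 24 = 56 → r_n = 380.2 kN.
  R_n,bearing = 2·285.1 + 8·380.2 = 3612 kN → 0.75 × 3612 = 2710 kN.
Bolt shear governs: 1060 kN.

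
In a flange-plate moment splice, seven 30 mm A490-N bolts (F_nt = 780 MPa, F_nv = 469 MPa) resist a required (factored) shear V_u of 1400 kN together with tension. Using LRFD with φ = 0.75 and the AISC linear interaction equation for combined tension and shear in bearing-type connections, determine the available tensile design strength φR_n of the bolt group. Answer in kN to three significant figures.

A_b = π·30²/4 = 706.9 mm²; f_rv = 1400 × 1000 / (7 × 706.9) = 282.9 MPa.
F'_nt = 1.3 F_nt − (F_nt / φF_nv) f_rv = 1.3·780 − (780/(0.75·469))·282.9 = 386.6 MPa, capped at F_nt → F'_nt = 386.6 MPa.
R_n = F'_nt · A_b · n = 386.6 × 706.9 × 7 / 1000 = 1913 kN.
Design strength φR_n = 0.75 × 1913 = 1430 kN.

1430 kN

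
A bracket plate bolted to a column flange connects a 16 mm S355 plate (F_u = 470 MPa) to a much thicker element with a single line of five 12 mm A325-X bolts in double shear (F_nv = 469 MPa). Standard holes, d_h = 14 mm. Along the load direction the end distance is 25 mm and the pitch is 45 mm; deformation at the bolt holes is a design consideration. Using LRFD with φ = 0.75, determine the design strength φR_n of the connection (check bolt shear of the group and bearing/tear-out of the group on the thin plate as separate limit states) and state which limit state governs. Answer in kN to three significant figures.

Bolt shear: A_b = π·12²/4 = 113.1 mm²; R_n = 469 × 113.1 × 5 × 2 / 1000 = 530.4 kN → 0.75 × 530.4 = 398 kN.
Bearing (1.2 l_c t F_u ≤ 2.4 d t F_u): upper limit = 2.4·12·16·470 / 1000 = 216.6 kN.
  Edge l_c = 25 − 14/2 = 18 → r_n = 162.4 kN; interior l_c = 45 − 14 = 31 → r_n = 216.6 kN.
  R_n,bearing = 1·162.4 + 4·216.6 = 1029 kN → 0.75 × 1029 = 772 kN.
Bolt shear governs: 398 kN.

398 kN (bolt shear governs)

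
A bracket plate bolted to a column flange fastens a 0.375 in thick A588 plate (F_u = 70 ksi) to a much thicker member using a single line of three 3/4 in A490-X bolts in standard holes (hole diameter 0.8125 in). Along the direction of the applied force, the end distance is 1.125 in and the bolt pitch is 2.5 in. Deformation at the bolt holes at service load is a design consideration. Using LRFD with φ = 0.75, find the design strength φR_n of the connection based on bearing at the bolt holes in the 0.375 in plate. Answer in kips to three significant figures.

87.9 kips

Per bolt r_n = 1.2 l_c t F_u ≤ 2.4 d t F_u; upper limit = 2.4 × 0.75 × 0.375 × 70 = 47.25 kips.
Edge bolt: l_c = 1.125 − 0.8125/2 = 0.7188 in → 1.2 × 0.7188 × 0.375 × 70 = 22.64 → r_n = 22.64 kips.
Interior bolts: l_c = 2.5 − 0.8125 = 1.688 in → 1.2 × 1.688 × 0.375 × 70 = 53.16 → r_n = 47.25 kips.
R_n = 1 × 22.64 + 2 × 47.25 = 117.1 kips.
Design strength φR_n = 0.75 × 117.1 = 87.9 kips.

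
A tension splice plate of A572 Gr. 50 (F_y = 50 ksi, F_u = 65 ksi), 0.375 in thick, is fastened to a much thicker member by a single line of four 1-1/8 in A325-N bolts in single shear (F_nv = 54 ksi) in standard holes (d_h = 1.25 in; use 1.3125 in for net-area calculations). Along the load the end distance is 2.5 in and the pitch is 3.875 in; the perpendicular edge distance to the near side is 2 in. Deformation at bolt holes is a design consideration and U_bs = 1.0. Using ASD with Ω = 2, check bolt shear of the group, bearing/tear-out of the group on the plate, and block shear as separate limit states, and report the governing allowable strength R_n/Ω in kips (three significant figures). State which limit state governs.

86.1 kips (block shear governs)

Bolt shear: A_b = π·1.125²/4 = 0.994 in²; R_n = 54 × 0.994 × 4 × 1 = 214.7 kips → 214.7 / 2 = 107 kips.
Bearing: edge l_c = 1.875, r_n = 54.84 kips; interior l_c = 2.625, r_n = 65.81 kips; R_n = 54.84 + 3·65.81 = 252.3 kips → 126 kips.
Block shear: A_gv = 5.297, A_nv = 3.574, A_nt = 0.5039 in²; R_n = min(0.6F_uA_nv, 0.6F_yA_gv) + U_bs·F_u·A_nt = 172.1 kips → 86.1 kips.
Block shear governs: 86.1 kips.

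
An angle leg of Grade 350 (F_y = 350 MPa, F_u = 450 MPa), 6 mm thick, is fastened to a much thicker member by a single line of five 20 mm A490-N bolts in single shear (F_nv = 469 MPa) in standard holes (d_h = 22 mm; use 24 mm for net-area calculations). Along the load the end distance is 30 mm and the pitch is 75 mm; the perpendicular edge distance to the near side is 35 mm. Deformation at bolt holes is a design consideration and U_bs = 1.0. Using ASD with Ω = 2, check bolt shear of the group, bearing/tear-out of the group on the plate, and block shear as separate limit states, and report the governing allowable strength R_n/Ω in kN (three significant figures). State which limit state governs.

211 kN (block shear governs)

Bolt shear: A_b = π·20²/4 = 314.2 mm²; R_n = 469 × 314.2 × 5 × 1 / 1000 = 736.7 kN → 736.7 / 2 = 368 kN.
Bearing: edge l_c = 19, r_n = 61.56 kN; interior l_c = 53, r_n = 129.6 kN; R_n = 61.56 + 4·129.6 = 580 kN → 290 kN.
Block shear: A_gv = 1980, A_nv = 1332, A_nt = 138 mm²; R_n = min(0.6F_uA_nv, 0.6F_yA_gv) + U_bs·F_u·A_nt = 421.7 kN → 211 kN.
Block shear governs: 211 kN.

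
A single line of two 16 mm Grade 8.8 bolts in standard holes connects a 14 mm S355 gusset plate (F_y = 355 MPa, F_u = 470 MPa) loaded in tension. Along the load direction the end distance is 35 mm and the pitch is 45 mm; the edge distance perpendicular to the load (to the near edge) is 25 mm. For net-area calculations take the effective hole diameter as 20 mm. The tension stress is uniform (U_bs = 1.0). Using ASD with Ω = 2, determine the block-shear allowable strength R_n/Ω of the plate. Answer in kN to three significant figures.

Shear plane L_v = 35 + 1·45 = 80 mm; A_gv = 80 × 14 = 1120 mm².
A_nv = (80 − 1.5·20) × 14 = 700 mm².
A_nt = (25 − 0.5·20) × 14 = 210 mm².
0.6 F_u A_nv = 197.4 kN; 0.6 F_y A_gv = 238.6 kN → shear rupture governs the shear term.
R_n = 197.4 + 1.0 × 470 × 210 / 1000 = 296.1 kN.
Allowable strength R_n/Ω = 296.1 / 2 = 148 kN.

148 kN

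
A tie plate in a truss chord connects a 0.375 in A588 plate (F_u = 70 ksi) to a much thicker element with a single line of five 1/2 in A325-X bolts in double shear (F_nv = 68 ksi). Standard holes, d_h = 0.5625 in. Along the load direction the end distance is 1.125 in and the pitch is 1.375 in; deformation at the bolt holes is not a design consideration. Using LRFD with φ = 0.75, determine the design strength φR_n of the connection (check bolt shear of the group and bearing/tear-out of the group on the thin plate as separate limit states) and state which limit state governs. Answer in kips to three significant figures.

100 kips (bolt shear governs)

Bolt shear: A_b = π·0.5²/4 = 0.1963 in²; R_n = 68 × 0.1963 × 5 × 2 = 133.5 kips → 0.75 × 133.5 = 100 kips.
Bearing (1.5 l_c t F_u ≤ 3.0 d t F_u): upper limit = 3.0·0.5·0.375·70 = 39.38 kips.
  Edge l_c = 1.125 − 0.5625/2 = 0.8438 → r_n = 33.22 kips; interior l_c = 1.375 − 0.5625 = 0.8125 → r_n = 31.99 kips.
  R_n,bearing = 1·33.22 + 4·31.99 = 161.2 kips → 0.75 × 161.2 = 121 kips.
Bolt shear governs: 100 kips.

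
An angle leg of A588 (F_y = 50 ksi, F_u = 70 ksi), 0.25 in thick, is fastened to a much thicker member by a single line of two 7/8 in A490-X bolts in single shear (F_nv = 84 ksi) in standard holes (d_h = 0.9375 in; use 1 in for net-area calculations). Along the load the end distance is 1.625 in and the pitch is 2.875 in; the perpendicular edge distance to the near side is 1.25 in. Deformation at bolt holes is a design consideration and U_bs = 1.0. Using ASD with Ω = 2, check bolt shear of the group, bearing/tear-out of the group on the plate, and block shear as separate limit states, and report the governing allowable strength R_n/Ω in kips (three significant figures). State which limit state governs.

Bolt shear: A_b = π·0.875²/4 = 0.6013 in²; R_n = 84 × 0.6013 × 2 × 1 = 101 kips → 101 / 2 = 50.5 kips.
Bearing: edge l_c = 1.156, r_n = 24.28 kips; interior l_c = 1.938, r_n = 36.75 kips; R_n = 24.28 + 1·36.75 = 61.03 kips → 30.5 kips.
Block shear: A_gv = 1.125, A_nv = 0.75, A_nt = 0.1875 in²; R_n = min(0.6F_uA_nv, 0.6F_yA_gv) + U_bs·F_u·A_nt = 44.62 kips → 22.3 kips.
Block shear governs: 22.3 kips.

22.3 kips (block shear governs)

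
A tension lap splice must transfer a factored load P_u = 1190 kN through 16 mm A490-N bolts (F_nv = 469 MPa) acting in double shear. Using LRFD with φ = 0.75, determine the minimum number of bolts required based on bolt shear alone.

A_b = π·16²/4 = 201.1 mm².
Per-bolt design strength φR_n = 0.75 × 469 × 201.1 × 2 / 1000 = 141.4 kN.
n ≥ 1190 / 141.4 = 8.413 → use 9 bolts.

9 bolts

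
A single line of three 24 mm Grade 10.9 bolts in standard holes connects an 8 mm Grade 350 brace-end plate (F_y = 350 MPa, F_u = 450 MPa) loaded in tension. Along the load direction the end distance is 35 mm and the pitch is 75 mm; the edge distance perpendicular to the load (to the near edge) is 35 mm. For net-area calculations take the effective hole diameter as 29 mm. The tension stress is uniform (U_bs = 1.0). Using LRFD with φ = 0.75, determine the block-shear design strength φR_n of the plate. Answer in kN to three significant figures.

238 kN

Shear plane L_v = 35 + 2·75 = 185 mm; A_gv = 185 × 8 = 1480 mm².
A_nv = (185 − 2.5·29) × 8 = 900 mm².
A_nt = (35 − 0.5·29) × 8 = 164 mm².
0.6 F_u A_nv = 243 kN; 0.6 F_y A_gv = 310.8 kN → shear rupture governs the shear term.
R_n = 243 + 1.0 × 450 × 164 / 1000 = 316.8 kN.
Design strength φR_n = 0.75 × 316.8 = 238 kN.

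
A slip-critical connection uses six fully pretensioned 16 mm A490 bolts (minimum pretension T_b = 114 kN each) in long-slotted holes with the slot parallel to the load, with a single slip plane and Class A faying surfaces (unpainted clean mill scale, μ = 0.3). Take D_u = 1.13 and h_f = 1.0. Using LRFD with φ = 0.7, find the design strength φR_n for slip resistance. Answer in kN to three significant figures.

162 kN

R_n = μ · D_u · h_f · T_b · n_s · n_b = 0.3 × 1.13 × 1.0 × 114 × 1 × 6 = 231.9 kN.
Design strength φR_n = 0.7 × 231.9 = 162 kN.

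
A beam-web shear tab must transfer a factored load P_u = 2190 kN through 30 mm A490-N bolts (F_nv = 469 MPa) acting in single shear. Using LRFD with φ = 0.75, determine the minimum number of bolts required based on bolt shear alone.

A_b = π·30²/4 = 706.9 mm².
Per-bolt design strength φR_n = 0.75 × 469 × 706.9 × 1 / 1000 = 248.6 kN.
n ≥ 2190 / 248.6 = 8.808 → use 9 bolts.

9 bolts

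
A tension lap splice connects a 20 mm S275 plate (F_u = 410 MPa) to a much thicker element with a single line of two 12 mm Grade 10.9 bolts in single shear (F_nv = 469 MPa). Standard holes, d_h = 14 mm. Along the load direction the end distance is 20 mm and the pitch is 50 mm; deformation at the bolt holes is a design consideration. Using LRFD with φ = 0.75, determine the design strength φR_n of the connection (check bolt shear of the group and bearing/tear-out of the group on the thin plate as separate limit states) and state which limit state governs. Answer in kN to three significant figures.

79.6 kN (bolt shear governs)

Bolt shear: A_b = π·12²/4 = 113.1 mm²; R_n = 469 × 113.1 × 2 × 1 / 1000 = 106.1 kN → 0.75 × 106.1 = 79.6 kN.
Bearing (1.2 l_c t F_u ≤ 2.4 d t F_u): upper limit = 2.4·12·20·410 / 1000 = 236.2 kN.
  Edge l_c = 20 − 14/2 = 13 → r_n = 127.9 kN; interior l_c = 50 − 14 = 36 → r_n = 236.2 kN.
  R_n,bearing = 1·127.9 + 1·236.2 = 364.1 kN → 0.75 × 364.1 = 273 kN.
Bolt shear governs: 79.6 kN.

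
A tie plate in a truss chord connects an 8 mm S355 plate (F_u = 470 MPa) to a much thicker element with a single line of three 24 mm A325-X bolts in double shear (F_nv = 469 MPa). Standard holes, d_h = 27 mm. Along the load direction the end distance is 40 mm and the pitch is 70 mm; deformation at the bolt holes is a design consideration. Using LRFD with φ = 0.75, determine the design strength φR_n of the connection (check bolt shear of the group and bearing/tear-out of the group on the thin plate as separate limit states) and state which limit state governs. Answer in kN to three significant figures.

Bolt shear: A_b = π·24²/4 = 452.4 mm²; R_n = 469 × 452.4 × 3 × 2 / 1000 = 1273 kN → 0.75 × 1273 = 955 kN.
Bearing (1.2 l_c t F_u ≤ 2.4 d t F_u): upper limit = 2.4·24·8·470 / 1000 = 216.6 kN.
  Edge l_c = 40 − 27/2 = 26.5 → r_n = 119.6 kN; interior l_c = 70 − 27 = 43 → r_n = 194 kN.
  R_n,bearing = 1·119.6 + 2·194 = 507.6 kN → 0.75 × 507.6 = 381 kN.
Bearing governs: 381 kN.

381 kN (bearing governs)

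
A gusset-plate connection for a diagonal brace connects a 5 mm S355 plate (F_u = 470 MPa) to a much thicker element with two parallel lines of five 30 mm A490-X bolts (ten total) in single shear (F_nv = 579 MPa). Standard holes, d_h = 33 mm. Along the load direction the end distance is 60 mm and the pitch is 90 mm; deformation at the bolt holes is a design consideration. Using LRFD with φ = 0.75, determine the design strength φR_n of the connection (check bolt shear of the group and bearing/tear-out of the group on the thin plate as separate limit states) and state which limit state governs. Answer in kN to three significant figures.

Bolt shear: A_b = π·30²/4 = 706.9 mm²; R_n = 579 × 706.9 × 10 × 1 / 1000 = 4093 kN → 0.75 × 4093 = 3070 kN.
Bearing (1.2 l_c t F_u ≤ 2.4 d t F_u): upper limit = 2.4·30·5·470 / 1000 = 169.2 kN.
  Edge l_c = 60 − 33/2 = 43.5 → r_n = 122.7 kN; interior l_c = 90 − 33 = 57 → r_n = 160.7 kN.
  R_n,bearing = 2·122.7 + 8·160.7 = 1531 kN → 0.75 × 1531 = 1150 kN.
Bearing governs: 1150 kN.

1150 kN (bearing governs)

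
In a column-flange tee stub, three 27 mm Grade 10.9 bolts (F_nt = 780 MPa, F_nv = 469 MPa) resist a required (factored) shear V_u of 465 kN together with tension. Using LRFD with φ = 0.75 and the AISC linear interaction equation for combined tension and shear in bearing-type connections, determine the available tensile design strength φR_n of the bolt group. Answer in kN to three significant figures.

533 kN

A_b = π·27²/4 = 572.6 mm²; f_rv = 465 × 1000 / (3 × 572.6) = 270.7 MPa.
F'_nt = 1.3 F_nt − (F_nt / φF_nv) f_rv = 1.3·780 − (780/(0.75·469))·270.7 = 413.7 MPa, capped at F_nt → F'_nt = 413.7 MPa.
R_n = F'_nt · A_b · n = 413.7 × 572.6 × 3 / 1000 = 710.6 kN.
Design strength φR_n = 0.75 × 710.6 = 533 kN.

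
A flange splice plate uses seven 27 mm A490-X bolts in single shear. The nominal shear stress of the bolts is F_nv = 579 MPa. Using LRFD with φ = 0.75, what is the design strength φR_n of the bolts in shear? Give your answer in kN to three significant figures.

1740 kN

A_b = π × 27² / 4 = 572.6 mm².
R_n = F_nv · A_b · n · n_s = 579 × 572.6 × 7 × 1 / 1000 = 2321 kN.
Design strength φR_n = 0.75 × 2321 = 1740 kN.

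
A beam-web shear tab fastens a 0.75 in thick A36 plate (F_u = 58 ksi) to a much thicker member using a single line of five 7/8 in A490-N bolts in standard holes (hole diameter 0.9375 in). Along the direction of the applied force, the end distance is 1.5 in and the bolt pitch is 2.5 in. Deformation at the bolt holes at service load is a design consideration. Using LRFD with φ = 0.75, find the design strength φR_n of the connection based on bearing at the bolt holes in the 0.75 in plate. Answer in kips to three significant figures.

Per bolt r_n = 1.2 l_c t F_u ≤ 2.4 d t F_u; upper limit = 2.4 × 0.875 × 0.75 × 58 = 91.35 kips.
Edge bolt: l_c = 1.5 − 0.9375/2 = 1.031 in → 1.2 × 1.031 × 0.75 × 58 = 53.83 → r_n = 53.83 kips.
Interior bolts: l_c = 2.5 − 0.9375 = 1.562 in → 1.2 × 1.562 × 0.75 × 58 = 81.56 → r_n = 81.56 kips.
R_n = 1 × 53.83 + 4 × 81.56 = 380.1 kips.
Design strength φR_n = 0.75 × 380.1 = 285 kips.

285 kips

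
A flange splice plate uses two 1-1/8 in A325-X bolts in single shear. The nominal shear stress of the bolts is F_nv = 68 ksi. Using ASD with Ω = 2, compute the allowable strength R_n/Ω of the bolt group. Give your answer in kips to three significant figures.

A_b = π × 1.125² / 4 = 0.994 in².
R_n = F_nv · A_b · n · n_s = 68 × 0.994 × 2 × 1 = 135.2 kips.
Allowable strength R_n/Ω = 135.2 / 2 = 67.6 kips.

67.6 kips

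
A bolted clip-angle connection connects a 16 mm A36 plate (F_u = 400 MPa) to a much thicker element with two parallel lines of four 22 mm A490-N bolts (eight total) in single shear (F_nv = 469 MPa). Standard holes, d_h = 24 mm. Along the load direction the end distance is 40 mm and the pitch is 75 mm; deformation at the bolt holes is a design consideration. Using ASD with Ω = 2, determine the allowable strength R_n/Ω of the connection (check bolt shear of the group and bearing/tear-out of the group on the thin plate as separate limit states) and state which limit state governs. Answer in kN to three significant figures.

713 kN (bolt shear governs)

Bolt shear: A_b = π·22²/4 = 380.1 mm²; R_n = 469 × 380.1 × 8 × 1 / 1000 = 1426 kN → 1426 / 2 = 713 kN.
Bearing (1.2 l_c t F_u ≤ 2.4 d t F_u): upper limit = 2.4·22·16·400 / 1000 = 337.9 kN.
  Edge l_c = 40 − 24/2 = 28 → r_n = 215 kN; interior l_c = 75 − 24 = 51 → r_n = 337.9 kN.
  R_n,bearing = 2·215 + 6·337.9 = 2458 kN → 2458 / 2 = 1230 kN.
Bolt shear governs: 713 kN.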